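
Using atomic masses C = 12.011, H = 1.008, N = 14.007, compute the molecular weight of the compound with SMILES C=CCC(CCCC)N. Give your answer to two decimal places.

127.23

Molecular formula: C8H17N.
M = 8×12.011 + 17×1.008 + 1×14.007 = 127.23 g/mol.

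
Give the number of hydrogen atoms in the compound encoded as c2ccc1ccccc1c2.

8

Hydrogens are implicit in SMILES; fill each atom to its normal valence:
  8 × C (aromatic): 1 H each → 8
  2 × C (aromatic): no H
  Total hydrogens = 8.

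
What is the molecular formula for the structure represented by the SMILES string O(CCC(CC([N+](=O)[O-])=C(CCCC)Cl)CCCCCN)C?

C16H31ClN2O3

Heavy atoms from the SMILES: 16 C, 1 Cl, 2 N, 3 O.
Implicit hydrogens by atom environment:
  11 × C: 2 H each → 22
  2 × C: 3 H each → 6
  2 × C: no H
  2 × O: no H
  1 × C: 1 H
  1 × Cl: no H
  1 × N: 2 H
  1 × N (charge +1): no H
  1 × O (charge -1): no H
  Total hydrogens = 31.
Molecular formula: C16H31ClN2O3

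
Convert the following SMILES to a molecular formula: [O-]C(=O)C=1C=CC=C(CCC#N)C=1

Heavy atoms from the SMILES: 10 C, 1 N, 2 O.
Implicit hydrogens by atom environment:
  4 × C (aromatic): 1 H each → 4
  2 × C: 2 H each → 4
  2 × C (aromatic): no H
  2 × C: no H
  1 × N: no H
  1 × O: no H
  1 × O (charge -1): no H
  Total hydrogens = 8.
Net charge -1.
Molecular formula: C10H8NO2-

C10H8NO2-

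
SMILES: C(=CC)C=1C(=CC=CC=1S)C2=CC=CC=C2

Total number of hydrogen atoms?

14

Hydrogens are implicit in SMILES; fill each atom to its normal valence:
  8 × C (aromatic): 1 H each → 8
  4 × C (aromatic): no H
  2 × C: 1 H each → 2
  1 × C: 3 H
  1 × S: 1 H
  Total hydrogens = 14.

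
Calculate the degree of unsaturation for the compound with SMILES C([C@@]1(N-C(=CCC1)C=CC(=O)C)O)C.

Molecular formula from the SMILES: C11H17NO2.
DoU = (2C + 2 + N − H − X)/2 = (2·11 + 2 + 1 − 17 − 0)/2 = 8/2 = 4.
(Structurally: 1 ring(s) + 3 π bond(s) = 4.)

4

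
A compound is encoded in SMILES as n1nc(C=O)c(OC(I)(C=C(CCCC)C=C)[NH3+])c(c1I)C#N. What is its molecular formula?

Heavy atoms from the SMILES: 15 C, 2 I, 4 N, 2 O.
Implicit hydrogens by atom environment:
  4 × C: 2 H each → 8
  4 × C (aromatic): no H
  3 × C: 1 H each → 3
  3 × C: no H
  2 × I: no H
  2 × N (aromatic): no H
  2 × O: no H
  1 × C: 3 H
  1 × N (charge +1): 3 H
  1 × N: no H
  Total hydrogens = 17.
Net charge +1.
Molecular formula: C15H17I2N4O2+

C15H17I2N4O2+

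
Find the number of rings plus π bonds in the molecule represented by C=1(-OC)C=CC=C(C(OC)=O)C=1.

Molecular formula from the SMILES: C9H10O3.
DoU = (2C + 2 + N − H − X)/2 = (2·9 + 2 + 0 − 10 − 0)/2 = 10/2 = 5.
(Structurally: 1 ring(s) + 4 π bond(s) = 5.)

5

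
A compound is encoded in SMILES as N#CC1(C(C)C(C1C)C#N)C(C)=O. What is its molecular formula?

C10H12N2O

Heavy atoms from the SMILES: 10 C, 2 N, 1 O.
Implicit hydrogens by atom environment:
  4 × C: no H
  3 × C: 3 H each → 9
  3 × C: 1 H each → 3
  2 × N: no H
  1 × O: no H
  Total hydrogens = 12.
Molecular formula: C10H12N2O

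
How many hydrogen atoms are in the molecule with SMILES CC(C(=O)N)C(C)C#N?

10

Hydrogens are implicit in SMILES; fill each atom to its normal valence:
  2 × C: 3 H each → 6
  2 × C: 1 H each → 2
  2 × C: no H
  1 × N: 2 H
  1 × N: no H
  1 × O: no H
  Total hydrogens = 10.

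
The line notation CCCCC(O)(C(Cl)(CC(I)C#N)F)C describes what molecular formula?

Heavy atoms from the SMILES: 10 C, 1 Cl, 1 F, 1 I, 1 N, 1 O.
Implicit hydrogens by atom environment:
  4 × C: 2 H each → 8
  3 × C: no H
  2 × C: 3 H each → 6
  1 × C: 1 H
  1 × Cl: no H
  1 × F: no H
  1 × I: no H
  1 × N: no H
  1 × O: 1 H
  Total hydrogens = 16.
Molecular formula: C10H16ClFINO

C10H16ClFINO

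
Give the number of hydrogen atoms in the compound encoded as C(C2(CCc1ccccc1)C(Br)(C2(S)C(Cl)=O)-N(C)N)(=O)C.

18

Hydrogens are implicit in SMILES; fill each atom to its normal valence:
  5 × C (aromatic): 1 H each → 5
  5 × C: no H
  2 × C: 3 H each → 6
  2 × C: 2 H each → 4
  2 × O: no H
  1 × Br: no H
  1 × C (aromatic): no H
  1 × Cl: no H
  1 × N: 2 H
  1 × N: no H
  1 × S: 1 H
  Total hydrogens = 18.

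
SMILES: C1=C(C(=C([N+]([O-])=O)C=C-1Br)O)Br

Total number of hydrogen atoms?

Hydrogens are implicit in SMILES; fill each atom to its normal valence:
  4 × C (aromatic): no H
  2 × Br: no H
  2 × C (aromatic): 1 H each → 2
  1 × N (charge +1): no H
  1 × O: 1 H
  1 × O: no H
  1 × O (charge -1): no H
  Total hydrogens = 3.

3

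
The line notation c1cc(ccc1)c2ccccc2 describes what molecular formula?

C12H10

Heavy atoms from the SMILES: 12 C.
Implicit hydrogens by atom environment:
  10 × C (aromatic): 1 H each → 10
  2 × C (aromatic): no H
  Total hydrogens = 10.
Molecular formula: C12H10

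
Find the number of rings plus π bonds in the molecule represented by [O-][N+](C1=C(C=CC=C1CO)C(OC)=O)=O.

6

Molecular formula from the SMILES: C9H9NO5.
DoU = (2C + 2 + N − H − X)/2 = (2·9 + 2 + 1 − 9 − 0)/2 = 12/2 = 6.
(Structurally: 1 ring(s) + 5 π bond(s) = 6.)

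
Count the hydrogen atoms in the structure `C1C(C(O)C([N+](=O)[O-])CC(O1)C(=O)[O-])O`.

Hydrogens are implicit in SMILES; fill each atom to its normal valence:
  4 × C: 1 H each → 4
  3 × O: no H
  2 × C: 2 H each → 4
  2 × O: 1 H each → 2
  2 × O (charge -1): no H
  1 × C: no H
  1 × N (charge +1): no H
  Total hydrogens = 10.

10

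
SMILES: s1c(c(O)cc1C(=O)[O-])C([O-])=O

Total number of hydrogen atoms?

Hydrogens are implicit in SMILES; fill each atom to its normal valence:
  3 × C (aromatic): no H
  2 × C: no H
  2 × O: no H
  2 × O (charge -1): no H
  1 × C (aromatic): 1 H
  1 × O: 1 H
  1 × S (aromatic): no H
  Total hydrogens = 2.

2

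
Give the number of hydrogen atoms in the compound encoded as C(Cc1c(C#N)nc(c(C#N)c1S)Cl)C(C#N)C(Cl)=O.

Hydrogens are implicit in SMILES; fill each atom to its normal valence:
  5 × C (aromatic): no H
  4 × C: no H
  3 × N: no H
  2 × C: 2 H each → 4
  2 × Cl: no H
  1 × C: 1 H
  1 × N (aromatic): no H
  1 × O: no H
  1 × S: 1 H
  Total hydrogens = 6.

6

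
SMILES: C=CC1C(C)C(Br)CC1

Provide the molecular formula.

Heavy atoms from the SMILES: 1 Br, 8 C.
Implicit hydrogens by atom environment:
  4 × C: 1 H each → 4
  3 × C: 2 H each → 6
  1 × Br: no H
  1 × C: 3 H
  Total hydrogens = 13.
Molecular formula: C8H13Br

C8H13Br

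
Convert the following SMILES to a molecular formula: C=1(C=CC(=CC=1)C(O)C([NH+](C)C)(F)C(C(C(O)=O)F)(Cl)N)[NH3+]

[C13H20ClF2N3O3]2+

Heavy atoms from the SMILES: 13 C, 1 Cl, 2 F, 3 N, 3 O.
Implicit hydrogens by atom environment:
  4 × C (aromatic): 1 H each → 4
  3 × C: no H
  2 × C: 3 H each → 6
  2 × C: 1 H each → 2
  2 × C (aromatic): no H
  2 × F: no H
  2 × O: 1 H each → 2
  1 × Cl: no H
  1 × N (charge +1): 3 H
  1 × N: 2 H
  1 × N (charge +1): 1 H
  1 × O: no H
  Total hydrogens = 20.
Net charge +2.
Molecular formula: [C13H20ClF2N3O3]2+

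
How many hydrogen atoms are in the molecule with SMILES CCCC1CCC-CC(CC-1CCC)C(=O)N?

29

Hydrogens are implicit in SMILES; fill each atom to its normal valence:
  9 × C: 2 H each → 18
  3 × C: 1 H each → 3
  2 × C: 3 H each → 6
  1 × C: no H
  1 × N: 2 H
  1 × O: no H
  Total hydrogens = 29.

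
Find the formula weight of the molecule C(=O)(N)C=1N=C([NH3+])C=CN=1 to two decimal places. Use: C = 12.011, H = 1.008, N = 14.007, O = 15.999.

139.14

Molecular formula: C5H7N4O+.
M = 5×12.011 + 7×1.008 + 4×14.007 + 1×15.999 = 139.14 g/mol.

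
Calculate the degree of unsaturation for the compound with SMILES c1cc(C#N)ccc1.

Molecular formula from the SMILES: C7H5N.
DoU = (2C + 2 + N − H − X)/2 = (2·7 + 2 + 1 − 5 − 0)/2 = 12/2 = 6.
(Structurally: 1 ring(s) + 5 π bond(s) = 6.)

6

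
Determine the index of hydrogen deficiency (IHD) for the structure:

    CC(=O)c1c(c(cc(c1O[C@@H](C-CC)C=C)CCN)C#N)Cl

8

Molecular formula from the SMILES: C17H21ClN2O2.
DoU = (2C + 2 + N − H − X)/2 = (2·17 + 2 + 2 − 21 − 1)/2 = 16/2 = 8.
(Structurally: 1 ring(s) + 7 π bond(s) = 8.)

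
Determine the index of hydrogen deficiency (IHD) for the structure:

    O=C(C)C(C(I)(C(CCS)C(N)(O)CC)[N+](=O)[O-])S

2

Molecular formula from the SMILES: C10H19IN2O4S2.
DoU = (2C + 2 + N − H − X)/2 = (2·10 + 2 + 2 − 19 − 1)/2 = 4/2 = 2.
(Structurally: 0 ring(s) + 2 π bond(s) = 2.)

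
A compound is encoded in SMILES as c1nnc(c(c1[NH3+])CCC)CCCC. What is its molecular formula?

Heavy atoms from the SMILES: 11 C, 3 N.
Implicit hydrogens by atom environment:
  5 × C: 2 H each → 10
  3 × C (aromatic): no H
  2 × C: 3 H each → 6
  2 × N (aromatic): no H
  1 × C (aromatic): 1 H
  1 × N (charge +1): 3 H
  Total hydrogens = 20.
Net charge +1.
Molecular formula: C11H20N3+

C11H20N3+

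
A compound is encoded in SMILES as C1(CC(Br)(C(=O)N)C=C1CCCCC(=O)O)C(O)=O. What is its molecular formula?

C12H16BrNO5

Heavy atoms from the SMILES: 1 Br, 12 C, 1 N, 5 O.
Implicit hydrogens by atom environment:
  5 × C: 2 H each → 10
  5 × C: no H
  3 × O: no H
  2 × C: 1 H each → 2
  2 × O: 1 H each → 2
  1 × Br: no H
  1 × N: 2 H
  Total hydrogens = 16.
Molecular formula: C12H16BrNO5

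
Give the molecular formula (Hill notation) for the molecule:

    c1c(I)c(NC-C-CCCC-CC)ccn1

Heavy atoms from the SMILES: 13 C, 1 I, 2 N.
Implicit hydrogens by atom environment:
  7 × C: 2 H each → 14
  3 × C (aromatic): 1 H each → 3
  2 × C (aromatic): no H
  1 × C: 3 H
  1 × I: no H
  1 × N: 1 H
  1 × N (aromatic): no H
  Total hydrogens = 21.
Molecular formula: C13H21IN2

C13H21IN2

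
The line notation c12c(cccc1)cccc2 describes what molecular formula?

C10H8

Heavy atoms from the SMILES: 10 C.
Implicit hydrogens by atom environment:
  8 × C (aromatic): 1 H each → 8
  2 × C (aromatic): no H
  Total hydrogens = 8.
Molecular formula: C10H8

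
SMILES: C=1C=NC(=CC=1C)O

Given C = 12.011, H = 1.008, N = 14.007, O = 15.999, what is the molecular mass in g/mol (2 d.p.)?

109.13

Molecular formula: C6H7NO.
M = 6×12.011 + 7×1.008 + 1×14.007 + 1×15.999 = 109.13 g/mol.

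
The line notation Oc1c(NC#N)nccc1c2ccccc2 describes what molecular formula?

C12H9N3O

Heavy atoms from the SMILES: 12 C, 3 N, 1 O.
Implicit hydrogens by atom environment:
  7 × C (aromatic): 1 H each → 7
  4 × C (aromatic): no H
  1 × C: no H
  1 × N: 1 H
  1 × N (aromatic): no H
  1 × N: no H
  1 × O: 1 H
  Total hydrogens = 9.
Molecular formula: C12H9N3O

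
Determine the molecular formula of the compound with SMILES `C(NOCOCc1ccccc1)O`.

C9H13NO3

Heavy atoms from the SMILES: 9 C, 1 N, 3 O.
Implicit hydrogens by atom environment:
  5 × C (aromatic): 1 H each → 5
  3 × C: 2 H each → 6
  2 × O: no H
  1 × C (aromatic): no H
  1 × N: 1 H
  1 × O: 1 H
  Total hydrogens = 13.
Molecular formula: C9H13NO3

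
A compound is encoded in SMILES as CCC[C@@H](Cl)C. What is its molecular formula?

C5H11Cl

Heavy atoms from the SMILES: 5 C, 1 Cl.
Implicit hydrogens by atom environment:
  2 × C: 3 H each → 6
  2 × C: 2 H each → 4
  1 × C: 1 H
  1 × Cl: no H
  Total hydrogens = 11.
Molecular formula: C5H11Cl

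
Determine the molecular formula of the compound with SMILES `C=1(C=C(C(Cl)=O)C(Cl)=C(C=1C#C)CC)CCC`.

C14H14Cl2O

Heavy atoms from the SMILES: 14 C, 2 Cl, 1 O.
Implicit hydrogens by atom environment:
  5 × C (aromatic): no H
  3 × C: 2 H each → 6
  2 × C: 3 H each → 6
  2 × C: no H
  2 × Cl: no H
  1 × C (aromatic): 1 H
  1 × C: 1 H
  1 × O: no H
  Total hydrogens = 14.
Molecular formula: C14H14Cl2O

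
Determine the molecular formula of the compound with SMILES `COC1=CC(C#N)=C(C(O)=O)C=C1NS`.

Heavy atoms from the SMILES: 9 C, 2 N, 3 O, 1 S.
Implicit hydrogens by atom environment:
  4 × C (aromatic): no H
  2 × C (aromatic): 1 H each → 2
  2 × C: no H
  2 × O: no H
  1 × C: 3 H
  1 × N: 1 H
  1 × N: no H
  1 × O: 1 H
  1 × S: 1 H
  Total hydrogens = 8.
Molecular formula: C9H8N2O3S

C9H8N2O3S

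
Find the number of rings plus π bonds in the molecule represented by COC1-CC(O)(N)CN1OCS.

Molecular formula from the SMILES: C6H14N2O3S.
DoU = (2C + 2 + N − H − X)/2 = (2·6 + 2 + 2 − 14 − 0)/2 = 2/2 = 1.
(Structurally: 1 ring(s) + 0 π bond(s) = 1.)

1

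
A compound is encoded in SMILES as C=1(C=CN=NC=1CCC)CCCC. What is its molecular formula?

C11H18N2

Heavy atoms from the SMILES: 11 C, 2 N.
Implicit hydrogens by atom environment:
  5 × C: 2 H each → 10
  2 × C: 3 H each → 6
  2 × C (aromatic): 1 H each → 2
  2 × C (aromatic): no H
  2 × N (aromatic): no H
  Total hydrogens = 18.
Molecular formula: C11H18N2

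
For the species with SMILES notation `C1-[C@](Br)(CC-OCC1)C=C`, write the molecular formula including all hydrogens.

Heavy atoms from the SMILES: 1 Br, 8 C, 1 O.
Implicit hydrogens by atom environment:
  6 × C: 2 H each → 12
  1 × Br: no H
  1 × C: 1 H
  1 × C: no H
  1 × O: no H
  Total hydrogens = 13.
Molecular formula: C8H13BrO

C8H13BrO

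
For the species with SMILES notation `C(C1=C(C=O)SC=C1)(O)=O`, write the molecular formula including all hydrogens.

Heavy atoms from the SMILES: 6 C, 3 O, 1 S.
Implicit hydrogens by atom environment:
  2 × C (aromatic): 1 H each → 2
  2 × C (aromatic): no H
  2 × O: no H
  1 × C: 1 H
  1 × C: no H
  1 × O: 1 H
  1 × S (aromatic): no H
  Total hydrogens = 4.
Molecular formula: C6H4O3S

C6H4O3S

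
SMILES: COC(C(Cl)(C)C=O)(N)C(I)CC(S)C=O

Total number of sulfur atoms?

1

The symbol for sulfur appears 1 time in the SMILES.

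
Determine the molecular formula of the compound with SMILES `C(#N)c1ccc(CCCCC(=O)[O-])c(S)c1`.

Heavy atoms from the SMILES: 12 C, 1 N, 2 O, 1 S.
Implicit hydrogens by atom environment:
  4 × C: 2 H each → 8
  3 × C (aromatic): 1 H each → 3
  3 × C (aromatic): no H
  2 × C: no H
  1 × N: no H
  1 × O: no H
  1 × O (charge -1): no H
  1 × S: 1 H
  Total hydrogens = 12.
Net charge -1.
Molecular formula: C12H12NO2S-

C12H12NO2S-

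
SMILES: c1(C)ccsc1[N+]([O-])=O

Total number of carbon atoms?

5

The symbol for carbon appears 5 times in the SMILES. Lowercase c denotes aromatic carbon and counts toward C.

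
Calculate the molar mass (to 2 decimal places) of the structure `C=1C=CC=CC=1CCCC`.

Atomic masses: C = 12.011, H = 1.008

134.22

Molecular formula: C10H14.
M = 10×12.011 + 14×1.008 = 134.22 g/mol.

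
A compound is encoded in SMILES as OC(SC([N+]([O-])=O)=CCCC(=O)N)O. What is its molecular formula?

Heavy atoms from the SMILES: 6 C, 2 N, 5 O, 1 S.
Implicit hydrogens by atom environment:
  2 × C: 2 H each → 4
  2 × C: 1 H each → 2
  2 × C: no H
  2 × O: 1 H each → 2
  2 × O: no H
  1 × N: 2 H
  1 × N (charge +1): no H
  1 × O (charge -1): no H
  1 × S: no H
  Total hydrogens = 10.
Molecular formula: C6H10N2O5S

C6H10N2O5S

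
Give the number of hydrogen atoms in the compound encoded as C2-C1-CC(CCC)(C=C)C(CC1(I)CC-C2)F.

24

Hydrogens are implicit in SMILES; fill each atom to its normal valence:
  9 × C: 2 H each → 18
  3 × C: 1 H each → 3
  2 × C: no H
  1 × C: 3 H
  1 × F: no H
  1 × I: no H
  Total hydrogens = 24.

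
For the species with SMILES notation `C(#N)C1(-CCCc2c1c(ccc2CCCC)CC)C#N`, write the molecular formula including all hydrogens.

C18H22N2

Heavy atoms from the SMILES: 18 C, 2 N.
Implicit hydrogens by atom environment:
  7 × C: 2 H each → 14
  4 × C (aromatic): no H
  3 × C: no H
  2 × C: 3 H each → 6
  2 × C (aromatic): 1 H each → 2
  2 × N: no H
  Total hydrogens = 22.
Molecular formula: C18H22N2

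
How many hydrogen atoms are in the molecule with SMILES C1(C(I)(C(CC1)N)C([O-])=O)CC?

Hydrogens are implicit in SMILES; fill each atom to its normal valence:
  3 × C: 2 H each → 6
  2 × C: 1 H each → 2
  2 × C: no H
  1 × C: 3 H
  1 × I: no H
  1 × N: 2 H
  1 × O: no H
  1 × O (charge -1): no H
  Total hydrogens = 13.

13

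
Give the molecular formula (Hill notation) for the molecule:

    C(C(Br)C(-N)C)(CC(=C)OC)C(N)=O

Heavy atoms from the SMILES: 1 Br, 9 C, 2 N, 2 O.
Implicit hydrogens by atom environment:
  3 × C: 1 H each → 3
  2 × C: 3 H each → 6
  2 × C: 2 H each → 4
  2 × C: no H
  2 × N: 2 H each → 4
  2 × O: no H
  1 × Br: no H
  Total hydrogens = 17.
Molecular formula: C9H17BrN2O2

C9H17BrN2O2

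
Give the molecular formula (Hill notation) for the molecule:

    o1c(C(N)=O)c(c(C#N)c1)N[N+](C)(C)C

C9H13N4O2+

Heavy atoms from the SMILES: 9 C, 4 N, 2 O.
Implicit hydrogens by atom environment:
  3 × C: 3 H each → 9
  3 × C (aromatic): no H
  2 × C: no H
  1 × C (aromatic): 1 H
  1 × N: 2 H
  1 × N: 1 H
  1 × N (charge +1): no H
  1 × N: no H
  1 × O (aromatic): no H
  1 × O: no H
  Total hydrogens = 13.
Net charge +1.
Molecular formula: C9H13N4O2+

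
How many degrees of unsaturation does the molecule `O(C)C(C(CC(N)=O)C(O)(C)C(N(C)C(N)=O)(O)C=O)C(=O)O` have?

Molecular formula from the SMILES: C12H21N3O8.
DoU = (2C + 2 + N − H − X)/2 = (2·12 + 2 + 3 − 21 − 0)/2 = 8/2 = 4.
(Structurally: 0 ring(s) + 4 π bond(s) = 4.)

4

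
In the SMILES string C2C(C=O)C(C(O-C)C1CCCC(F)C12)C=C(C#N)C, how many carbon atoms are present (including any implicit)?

The symbol for carbon appears 16 times in the SMILES.

16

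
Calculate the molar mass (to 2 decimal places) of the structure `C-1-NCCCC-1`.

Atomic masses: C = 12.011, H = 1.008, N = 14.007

85.15

Molecular formula: C5H11N.
M = 5×12.011 + 11×1.008 + 1×14.007 = 85.15 g/mol.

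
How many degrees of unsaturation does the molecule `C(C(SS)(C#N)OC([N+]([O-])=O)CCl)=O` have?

4

Molecular formula from the SMILES: C5H5ClN2O4S2.
DoU = (2C + 2 + N − H − X)/2 = (2·5 + 2 + 2 − 5 − 1)/2 = 8/2 = 4.
(Structurally: 0 ring(s) + 4 π bond(s) = 4.)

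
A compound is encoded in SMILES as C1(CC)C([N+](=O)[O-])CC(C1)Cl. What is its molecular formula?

C7H12ClNO2

Heavy atoms from the SMILES: 7 C, 1 Cl, 1 N, 2 O.
Implicit hydrogens by atom environment:
  3 × C: 2 H each → 6
  3 × C: 1 H each → 3
  1 × C: 3 H
  1 × Cl: no H
  1 × N (charge +1): no H
  1 × O: no H
  1 × O (charge -1): no H
  Total hydrogens = 12.
Molecular formula: C7H12ClNO2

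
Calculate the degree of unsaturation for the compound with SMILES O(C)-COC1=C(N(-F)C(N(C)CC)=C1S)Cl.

Molecular formula from the SMILES: C9H14ClFN2O2S.
DoU = (2C + 2 + N − H − X)/2 = (2·9 + 2 + 2 − 14 − 2)/2 = 6/2 = 3.
(Structurally: 1 ring(s) + 2 π bond(s) = 3.)

3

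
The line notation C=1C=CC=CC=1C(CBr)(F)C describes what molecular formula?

Heavy atoms from the SMILES: 1 Br, 9 C, 1 F.
Implicit hydrogens by atom environment:
  5 × C (aromatic): 1 H each → 5
  1 × Br: no H
  1 × C: 3 H
  1 × C: 2 H
  1 × C: no H
  1 × C (aromatic): no H
  1 × F: no H
  Total hydrogens = 10.
Molecular formula: C9H10BrF

C9H10BrF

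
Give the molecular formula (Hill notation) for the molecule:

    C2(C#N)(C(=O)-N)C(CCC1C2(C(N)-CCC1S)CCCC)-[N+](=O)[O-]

C16H26N4O3S

Heavy atoms from the SMILES: 16 C, 4 N, 3 O, 1 S.
Implicit hydrogens by atom environment:
  7 × C: 2 H each → 14
  4 × C: 1 H each → 4
  4 × C: no H
  2 × N: 2 H each → 4
  2 × O: no H
  1 × C: 3 H
  1 × N (charge +1): no H
  1 × N: no H
  1 × O (charge -1): no H
  1 × S: 1 H
  Total hydrogens = 26.
Molecular formula: C16H26N4O3S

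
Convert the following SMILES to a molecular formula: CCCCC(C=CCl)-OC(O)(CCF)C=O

C11H18ClFO3

Heavy atoms from the SMILES: 11 C, 1 Cl, 1 F, 3 O.
Implicit hydrogens by atom environment:
  5 × C: 2 H each → 10
  4 × C: 1 H each → 4
  2 × O: no H
  1 × C: 3 H
  1 × C: no H
  1 × Cl: no H
  1 × F: no H
  1 × O: 1 H
  Total hydrogens = 18.
Molecular formula: C11H18ClFO3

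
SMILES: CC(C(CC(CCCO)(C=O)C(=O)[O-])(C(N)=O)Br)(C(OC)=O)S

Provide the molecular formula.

Heavy atoms from the SMILES: 1 Br, 13 C, 1 N, 7 O, 1 S.
Implicit hydrogens by atom environment:
  6 × C: no H
  5 × O: no H
  4 × C: 2 H each → 8
  2 × C: 3 H each → 6
  1 × Br: no H
  1 × C: 1 H
  1 × N: 2 H
  1 × O: 1 H
  1 × O (charge -1): no H
  1 × S: 1 H
  Total hydrogens = 19.
Net charge -1.
Molecular formula: C13H19BrNO7S-

C13H19BrNO7S-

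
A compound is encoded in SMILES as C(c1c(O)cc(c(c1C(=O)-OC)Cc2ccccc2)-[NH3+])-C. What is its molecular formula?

C17H20NO3+

Heavy atoms from the SMILES: 17 C, 1 N, 3 O.
Implicit hydrogens by atom environment:
  6 × C (aromatic): 1 H each → 6
  6 × C (aromatic): no H
  2 × C: 3 H each → 6
  2 × C: 2 H each → 4
  2 × O: no H
  1 × C: no H
  1 × N (charge +1): 3 H
  1 × O: 1 H
  Total hydrogens = 20.
Net charge +1.
Molecular formula: C17H20NO3+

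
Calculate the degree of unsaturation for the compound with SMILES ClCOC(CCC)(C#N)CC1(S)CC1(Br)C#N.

5

Molecular formula from the SMILES: C11H14BrClN2OS.
DoU = (2C + 2 + N − H − X)/2 = (2·11 + 2 + 2 − 14 − 2)/2 = 10/2 = 5.
(Structurally: 1 ring(s) + 4 π bond(s) = 5.)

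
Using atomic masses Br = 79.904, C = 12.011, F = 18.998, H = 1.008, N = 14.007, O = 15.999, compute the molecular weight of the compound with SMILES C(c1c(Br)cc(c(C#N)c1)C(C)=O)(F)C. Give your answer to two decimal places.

270.10

Molecular formula: C11H9BrFNO.
M = 1×79.904 + 11×12.011 + 1×18.998 + 9×1.008 + 1×14.007 + 1×15.999 = 270.10 g/mol.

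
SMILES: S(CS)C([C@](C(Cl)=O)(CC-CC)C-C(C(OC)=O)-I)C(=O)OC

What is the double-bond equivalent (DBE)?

3

Molecular formula from the SMILES: C14H22ClIO5S2.
DoU = (2C + 2 + N − H − X)/2 = (2·14 + 2 + 0 − 22 − 2)/2 = 6/2 = 3.
(Structurally: 0 ring(s) + 3 π bond(s) = 3.)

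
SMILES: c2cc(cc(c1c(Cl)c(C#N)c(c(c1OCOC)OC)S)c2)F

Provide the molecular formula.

Heavy atoms from the SMILES: 16 C, 1 Cl, 1 F, 1 N, 3 O, 1 S.
Implicit hydrogens by atom environment:
  8 × C (aromatic): no H
  4 × C (aromatic): 1 H each → 4
  3 × O: no H
  2 × C: 3 H each → 6
  1 × C: 2 H
  1 × C: no H
  1 × Cl: no H
  1 × F: no H
  1 × N: no H
  1 × S: 1 H
  Total hydrogens = 13.
Molecular formula: C16H13ClFNO3S

C16H13ClFNO3S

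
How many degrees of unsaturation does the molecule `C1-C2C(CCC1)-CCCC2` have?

2

Molecular formula from the SMILES: C10H18.
DoU = (2C + 2 + N − H − X)/2 = (2·10 + 2 + 0 − 18 − 0)/2 = 4/2 = 2.
(Structurally: 2 ring(s) + 0 π bond(s) = 2.)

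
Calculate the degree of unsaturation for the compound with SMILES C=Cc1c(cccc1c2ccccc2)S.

9

Molecular formula from the SMILES: C14H12S.
DoU = (2C + 2 + N − H − X)/2 = (2·14 + 2 + 0 − 12 − 0)/2 = 18/2 = 9.
(Structurally: 2 ring(s) + 7 π bond(s) = 9.)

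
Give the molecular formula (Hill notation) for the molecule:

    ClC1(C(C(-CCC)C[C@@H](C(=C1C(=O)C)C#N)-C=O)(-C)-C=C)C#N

Heavy atoms from the SMILES: 18 C, 1 Cl, 2 N, 2 O.
Implicit hydrogens by atom environment:
  7 × C: no H
  4 × C: 2 H each → 8
  4 × C: 1 H each → 4
  3 × C: 3 H each → 9
  2 × N: no H
  2 × O: no H
  1 × Cl: no H
  Total hydrogens = 21.
Molecular formula: C18H21ClN2O2

C18H21ClN2O2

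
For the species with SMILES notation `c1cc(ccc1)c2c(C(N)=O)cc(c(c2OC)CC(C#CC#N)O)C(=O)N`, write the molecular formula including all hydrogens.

Heavy atoms from the SMILES: 20 C, 3 N, 4 O.
Implicit hydrogens by atom environment:
  6 × C (aromatic): 1 H each → 6
  6 × C (aromatic): no H
  5 × C: no H
  3 × O: no H
  2 × N: 2 H each → 4
  1 × C: 3 H
  1 × C: 2 H
  1 × C: 1 H
  1 × N: no H
  1 × O: 1 H
  Total hydrogens = 17.
Molecular formula: C20H17N3O4

C20H17N3O4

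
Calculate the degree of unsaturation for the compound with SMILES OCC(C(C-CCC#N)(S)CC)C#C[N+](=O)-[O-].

Molecular formula from the SMILES: C11H16N2O3S.
DoU = (2C + 2 + N − H − X)/2 = (2·11 + 2 + 2 − 16 − 0)/2 = 10/2 = 5.
(Structurally: 0 ring(s) + 5 π bond(s) = 5.)

5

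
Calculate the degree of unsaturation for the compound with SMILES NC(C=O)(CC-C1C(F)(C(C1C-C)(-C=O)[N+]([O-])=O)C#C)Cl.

6

Molecular formula from the SMILES: C13H16ClFN2O4.
DoU = (2C + 2 + N − H − X)/2 = (2·13 + 2 + 2 − 16 − 2)/2 = 12/2 = 6.
(Structurally: 1 ring(s) + 5 π bond(s) = 6.)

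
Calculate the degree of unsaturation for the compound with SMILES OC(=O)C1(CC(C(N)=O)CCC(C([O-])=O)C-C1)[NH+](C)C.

Molecular formula from the SMILES: C13H22N2O5.
DoU = (2C + 2 + N − H − X)/2 = (2·13 + 2 + 2 − 22 − 0)/2 = 8/2 = 4.
(Structurally: 1 ring(s) + 3 π bond(s) = 4.)

4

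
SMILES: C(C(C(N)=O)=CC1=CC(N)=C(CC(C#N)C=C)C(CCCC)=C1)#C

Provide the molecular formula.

Heavy atoms from the SMILES: 20 C, 3 N, 1 O.
Implicit hydrogens by atom environment:
  5 × C: 2 H each → 10
  4 × C: 1 H each → 4
  4 × C (aromatic): no H
  4 × C: no H
  2 × C (aromatic): 1 H each → 2
  2 × N: 2 H each → 4
  1 × C: 3 H
  1 × N: no H
  1 × O: no H
  Total hydrogens = 23.
Molecular formula: C20H23N3O

C20H23N3O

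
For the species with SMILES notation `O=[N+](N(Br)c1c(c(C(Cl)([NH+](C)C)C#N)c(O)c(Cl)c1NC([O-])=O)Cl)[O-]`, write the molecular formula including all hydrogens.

Heavy atoms from the SMILES: 1 Br, 11 C, 3 Cl, 5 N, 5 O.
Implicit hydrogens by atom environment:
  6 × C (aromatic): no H
  3 × C: no H
  3 × Cl: no H
  2 × C: 3 H each → 6
  2 × N: no H
  2 × O: no H
  2 × O (charge -1): no H
  1 × Br: no H
  1 × N (charge +1): 1 H
  1 × N: 1 H
  1 × N (charge +1): no H
  1 × O: 1 H
  Total hydrogens = 9.
Molecular formula: C11H9BrCl3N5O5

C11H9BrCl3N5O5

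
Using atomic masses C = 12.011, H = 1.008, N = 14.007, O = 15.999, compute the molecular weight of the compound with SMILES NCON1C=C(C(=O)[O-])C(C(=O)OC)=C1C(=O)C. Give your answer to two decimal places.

255.21

Molecular formula: C10H11N2O6-.
M = 10×12.011 + 11×1.008 + 2×14.007 + 6×15.999 = 255.21 g/mol.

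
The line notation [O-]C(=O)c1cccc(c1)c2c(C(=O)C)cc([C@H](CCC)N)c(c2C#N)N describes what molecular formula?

Heavy atoms from the SMILES: 20 C, 3 N, 3 O.
Implicit hydrogens by atom environment:
  7 × C (aromatic): no H
  5 × C (aromatic): 1 H each → 5
  3 × C: no H
  2 × C: 3 H each → 6
  2 × C: 2 H each → 4
  2 × N: 2 H each → 4
  2 × O: no H
  1 × C: 1 H
  1 × N: no H
  1 × O (charge -1): no H
  Total hydrogens = 20.
Net charge -1.
Molecular formula: C20H20N3O3-

C20H20N3O3-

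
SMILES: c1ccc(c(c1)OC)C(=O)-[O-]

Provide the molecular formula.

C8H7O3-

Heavy atoms from the SMILES: 8 C, 3 O.
Implicit hydrogens by atom environment:
  4 × C (aromatic): 1 H each → 4
  2 × C (aromatic): no H
  2 × O: no H
  1 × C: 3 H
  1 × C: no H
  1 × O (charge -1): no H
  Total hydrogens = 7.
Net charge -1.
Molecular formula: C8H7O3-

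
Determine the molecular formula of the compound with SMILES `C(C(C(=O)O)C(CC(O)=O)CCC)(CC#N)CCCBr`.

C14H22BrNO4

Heavy atoms from the SMILES: 1 Br, 14 C, 1 N, 4 O.
Implicit hydrogens by atom environment:
  7 × C: 2 H each → 14
  3 × C: 1 H each → 3
  3 × C: no H
  2 × O: 1 H each → 2
  2 × O: no H
  1 × Br: no H
  1 × C: 3 H
  1 × N: no H
  Total hydrogens = 22.
Molecular formula: C14H22BrNO4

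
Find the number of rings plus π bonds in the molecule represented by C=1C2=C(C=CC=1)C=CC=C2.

Molecular formula from the SMILES: C10H8.
DoU = (2C + 2 + N − H − X)/2 = (2·10 + 2 + 0 − 8 − 0)/2 = 14/2 = 7.
(Structurally: 2 ring(s) + 5 π bond(s) = 7.)

7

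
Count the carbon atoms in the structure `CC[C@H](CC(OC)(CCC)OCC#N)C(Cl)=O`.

12

The symbol for carbon appears 12 times in the SMILES. (Cl is a single chlorine, not C + l.)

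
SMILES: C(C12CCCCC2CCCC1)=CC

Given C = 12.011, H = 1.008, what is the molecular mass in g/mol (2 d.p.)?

178.32

Molecular formula: C13H22.
M = 13×12.011 + 22×1.008 = 178.32 g/mol.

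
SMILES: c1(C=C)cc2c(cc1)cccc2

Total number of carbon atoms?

The symbol for carbon appears 12 times in the SMILES. Lowercase c denotes aromatic carbon and counts toward C.

12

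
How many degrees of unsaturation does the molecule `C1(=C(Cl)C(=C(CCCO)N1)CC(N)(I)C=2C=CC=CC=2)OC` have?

Molecular formula from the SMILES: C16H20ClIN2O2.
DoU = (2C + 2 + N − H − X)/2 = (2·16 + 2 + 2 − 20 − 2)/2 = 14/2 = 7.
(Structurally: 2 ring(s) + 5 π bond(s) = 7.)

7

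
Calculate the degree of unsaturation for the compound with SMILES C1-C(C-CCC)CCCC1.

Molecular formula from the SMILES: C10H20.
DoU = (2C + 2 + N − H − X)/2 = (2·10 + 2 + 0 − 20 − 0)/2 = 2/2 = 1.
(Structurally: 1 ring(s) + 0 π bond(s) = 1.)

1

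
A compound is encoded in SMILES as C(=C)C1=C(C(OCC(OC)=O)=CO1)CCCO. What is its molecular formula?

Heavy atoms from the SMILES: 12 C, 5 O.
Implicit hydrogens by atom environment:
  5 × C: 2 H each → 10
  3 × C (aromatic): no H
  3 × O: no H
  1 × C: 3 H
  1 × C (aromatic): 1 H
  1 × C: 1 H
  1 × C: no H
  1 × O: 1 H
  1 × O (aromatic): no H
  Total hydrogens = 16.
Molecular formula: C12H16O5

C12H16O5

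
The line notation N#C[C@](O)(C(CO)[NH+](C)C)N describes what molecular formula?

Heavy atoms from the SMILES: 6 C, 3 N, 2 O.
Implicit hydrogens by atom environment:
  2 × C: 3 H each → 6
  2 × C: no H
  2 × O: 1 H each → 2
  1 × C: 2 H
  1 × C: 1 H
  1 × N: 2 H
  1 × N (charge +1): 1 H
  1 × N: no H
  Total hydrogens = 14.
Net charge +1.
Molecular formula: C6H14N3O2+

C6H14N3O2+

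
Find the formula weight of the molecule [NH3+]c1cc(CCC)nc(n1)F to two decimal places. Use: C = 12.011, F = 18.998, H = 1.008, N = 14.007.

Molecular formula: C7H11FN3+.
M = 7×12.011 + 1×18.998 + 11×1.008 + 3×14.007 = 156.18 g/mol.

156.18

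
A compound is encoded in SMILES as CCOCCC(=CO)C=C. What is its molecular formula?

C8H14O2

Heavy atoms from the SMILES: 8 C, 2 O.
Implicit hydrogens by atom environment:
  4 × C: 2 H each → 8
  2 × C: 1 H each → 2
  1 × C: 3 H
  1 × C: no H
  1 × O: 1 H
  1 × O: no H
  Total hydrogens = 14.
Molecular formula: C8H14O2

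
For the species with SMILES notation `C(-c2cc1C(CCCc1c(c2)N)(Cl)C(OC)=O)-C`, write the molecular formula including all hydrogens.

Heavy atoms from the SMILES: 14 C, 1 Cl, 1 N, 2 O.
Implicit hydrogens by atom environment:
  4 × C: 2 H each → 8
  4 × C (aromatic): no H
  2 × C: 3 H each → 6
  2 × C (aromatic): 1 H each → 2
  2 × C: no H
  2 × O: no H
  1 × Cl: no H
  1 × N: 2 H
  Total hydrogens = 18.
Molecular formula: C14H18ClNO2

C14H18ClNO2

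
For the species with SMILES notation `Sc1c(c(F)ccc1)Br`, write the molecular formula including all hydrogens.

C6H4BrFS

Heavy atoms from the SMILES: 1 Br, 6 C, 1 F, 1 S.
Implicit hydrogens by atom environment:
  3 × C (aromatic): 1 H each → 3
  3 × C (aromatic): no H
  1 × Br: no H
  1 × F: no H
  1 × S: 1 H
  Total hydrogens = 4.
Molecular formula: C6H4BrFS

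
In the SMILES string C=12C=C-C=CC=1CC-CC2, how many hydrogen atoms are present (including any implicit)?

12

Hydrogens are implicit in SMILES; fill each atom to its normal valence:
  4 × C: 2 H each → 8
  4 × C (aromatic): 1 H each → 4
  2 × C (aromatic): no H
  Total hydrogens = 12.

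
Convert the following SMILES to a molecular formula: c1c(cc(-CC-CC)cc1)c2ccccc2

C16H18

Heavy atoms from the SMILES: 16 C.
Implicit hydrogens by atom environment:
  9 × C (aromatic): 1 H each → 9
  3 × C: 2 H each → 6
  3 × C (aromatic): no H
  1 × C: 3 H
  Total hydrogens = 18.
Molecular formula: C16H18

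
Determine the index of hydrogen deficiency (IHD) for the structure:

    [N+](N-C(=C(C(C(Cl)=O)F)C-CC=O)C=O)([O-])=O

Molecular formula from the SMILES: C8H8ClFN2O5.
DoU = (2C + 2 + N − H − X)/2 = (2·8 + 2 + 2 − 8 − 2)/2 = 10/2 = 5.
(Structurally: 0 ring(s) + 5 π bond(s) = 5.)

5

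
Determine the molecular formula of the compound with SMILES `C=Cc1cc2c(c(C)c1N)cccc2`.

Heavy atoms from the SMILES: 13 C, 1 N.
Implicit hydrogens by atom environment:
  5 × C (aromatic): 1 H each → 5
  5 × C (aromatic): no H
  1 × C: 3 H
  1 × C: 2 H
  1 × C: 1 H
  1 × N: 2 H
  Total hydrogens = 13.
Molecular formula: C13H13N

C13H13N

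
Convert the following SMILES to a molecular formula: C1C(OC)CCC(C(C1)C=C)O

C10H18O2

Heavy atoms from the SMILES: 10 C, 2 O.
Implicit hydrogens by atom environment:
  5 × C: 2 H each → 10
  4 × C: 1 H each → 4
  1 × C: 3 H
  1 × O: 1 H
  1 × O: no H
  Total hydrogens = 18.
Molecular formula: C10H18O2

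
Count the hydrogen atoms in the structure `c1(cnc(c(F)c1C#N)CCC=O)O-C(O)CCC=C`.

15

Hydrogens are implicit in SMILES; fill each atom to its normal valence:
  5 × C: 2 H each → 10
  4 × C (aromatic): no H
  3 × C: 1 H each → 3
  2 × O: no H
  1 × C (aromatic): 1 H
  1 × C: no H
  1 × F: no H
  1 × N (aromatic): no H
  1 × N: no H
  1 × O: 1 H
  Total hydrogens = 15.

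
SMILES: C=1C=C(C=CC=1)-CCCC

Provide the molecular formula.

C10H14

Heavy atoms from the SMILES: 10 C.
Implicit hydrogens by atom environment:
  5 × C (aromatic): 1 H each → 5
  3 × C: 2 H each → 6
  1 × C: 3 H
  1 × C (aromatic): no H
  Total hydrogens = 14.
Molecular formula: C10H14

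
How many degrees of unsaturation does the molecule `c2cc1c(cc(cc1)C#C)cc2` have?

Molecular formula from the SMILES: C12H8.
DoU = (2C + 2 + N − H − X)/2 = (2·12 + 2 + 0 − 8 − 0)/2 = 18/2 = 9.
(Structurally: 2 ring(s) + 7 π bond(s) = 9.)

9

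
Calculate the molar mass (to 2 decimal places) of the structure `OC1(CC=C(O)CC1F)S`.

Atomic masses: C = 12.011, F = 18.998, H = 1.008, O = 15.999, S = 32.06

164.19

Molecular formula: C6H9FO2S.
M = 6×12.011 + 1×18.998 + 9×1.008 + 2×15.999 + 1×32.06 = 164.19 g/mol.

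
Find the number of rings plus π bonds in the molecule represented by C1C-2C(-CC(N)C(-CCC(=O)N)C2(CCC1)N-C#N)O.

Molecular formula from the SMILES: C14H24N4O2.
DoU = (2C + 2 + N − H − X)/2 = (2·14 + 2 + 4 − 24 − 0)/2 = 10/2 = 5.
(Structurally: 2 ring(s) + 3 π bond(s) = 5.)

5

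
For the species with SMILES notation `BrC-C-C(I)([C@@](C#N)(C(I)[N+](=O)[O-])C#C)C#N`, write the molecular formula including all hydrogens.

Heavy atoms from the SMILES: 1 Br, 9 C, 2 I, 3 N, 2 O.
Implicit hydrogens by atom environment:
  5 × C: no H
  2 × C: 2 H each → 4
  2 × C: 1 H each → 2
  2 × I: no H
  2 × N: no H
  1 × Br: no H
  1 × N (charge +1): no H
  1 × O: no H
  1 × O (charge -1): no H
  Total hydrogens = 6.
Molecular formula: C9H6BrI2N3O2

C9H6BrI2N3O2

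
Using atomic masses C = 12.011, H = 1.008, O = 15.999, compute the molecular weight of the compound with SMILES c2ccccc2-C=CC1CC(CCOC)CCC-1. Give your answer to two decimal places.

Molecular formula: C17H24O.
M = 17×12.011 + 24×1.008 + 1×15.999 = 244.38 g/mol.

244.38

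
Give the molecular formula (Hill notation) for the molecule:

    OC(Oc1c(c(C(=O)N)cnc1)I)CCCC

C11H15IN2O3

Heavy atoms from the SMILES: 11 C, 1 I, 2 N, 3 O.
Implicit hydrogens by atom environment:
  3 × C: 2 H each → 6
  3 × C (aromatic): no H
  2 × C (aromatic): 1 H each → 2
  2 × O: no H
  1 × C: 3 H
  1 × C: 1 H
  1 × C: no H
  1 × I: no H
  1 × N: 2 H
  1 × N (aromatic): no H
  1 × O: 1 H
  Total hydrogens = 15.
Molecular formula: C11H15IN2O3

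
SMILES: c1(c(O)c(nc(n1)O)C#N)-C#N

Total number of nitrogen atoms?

The symbol for nitrogen appears 4 times in the SMILES.

4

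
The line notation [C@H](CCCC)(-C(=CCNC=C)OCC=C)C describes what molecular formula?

C14H25NO

Heavy atoms from the SMILES: 14 C, 1 N, 1 O.
Implicit hydrogens by atom environment:
  7 × C: 2 H each → 14
  4 × C: 1 H each → 4
  2 × C: 3 H each → 6
  1 × C: no H
  1 × N: 1 H
  1 × O: no H
  Total hydrogens = 25.
Molecular formula: C14H25NO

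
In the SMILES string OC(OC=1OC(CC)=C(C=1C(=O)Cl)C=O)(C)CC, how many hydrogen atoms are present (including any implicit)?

Hydrogens are implicit in SMILES; fill each atom to its normal valence:
  4 × C (aromatic): no H
  3 × C: 3 H each → 9
  3 × O: no H
  2 × C: 2 H each → 4
  2 × C: no H
  1 × C: 1 H
  1 × Cl: no H
  1 × O: 1 H
  1 × O (aromatic): no H
  Total hydrogens = 15.

15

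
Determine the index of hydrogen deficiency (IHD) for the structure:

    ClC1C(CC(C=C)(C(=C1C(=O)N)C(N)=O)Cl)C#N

7

Molecular formula from the SMILES: C11H11Cl2N3O2.
DoU = (2C + 2 + N − H − X)/2 = (2·11 + 2 + 3 − 11 − 2)/2 = 14/2 = 7.
(Structurally: 1 ring(s) + 6 π bond(s) = 7.)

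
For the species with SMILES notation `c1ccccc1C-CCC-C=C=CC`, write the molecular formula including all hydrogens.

C14H18

Heavy atoms from the SMILES: 14 C.
Implicit hydrogens by atom environment:
  5 × C (aromatic): 1 H each → 5
  4 × C: 2 H each → 8
  2 × C: 1 H each → 2
  1 × C: 3 H
  1 × C: no H
  1 × C (aromatic): no H
  Total hydrogens = 18.
Molecular formula: C14H18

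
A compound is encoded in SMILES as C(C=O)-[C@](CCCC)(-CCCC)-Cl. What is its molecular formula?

C11H21ClO

Heavy atoms from the SMILES: 11 C, 1 Cl, 1 O.
Implicit hydrogens by atom environment:
  7 × C: 2 H each → 14
  2 × C: 3 H each → 6
  1 × C: 1 H
  1 × C: no H
  1 × Cl: no H
  1 × O: no H
  Total hydrogens = 21.
Molecular formula: C11H21ClO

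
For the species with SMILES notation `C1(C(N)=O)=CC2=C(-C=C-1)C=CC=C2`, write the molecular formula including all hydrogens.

C11H9NO

Heavy atoms from the SMILES: 11 C, 1 N, 1 O.
Implicit hydrogens by atom environment:
  7 × C (aromatic): 1 H each → 7
  3 × C (aromatic): no H
  1 × C: no H
  1 × N: 2 H
  1 × O: no H
  Total hydrogens = 9.
Molecular formula: C11H9NO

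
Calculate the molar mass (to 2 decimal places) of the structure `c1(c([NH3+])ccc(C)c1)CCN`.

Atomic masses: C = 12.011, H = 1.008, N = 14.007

Molecular formula: C9H15N2+.
M = 9×12.011 + 15×1.008 + 2×14.007 = 151.23 g/mol.

151.23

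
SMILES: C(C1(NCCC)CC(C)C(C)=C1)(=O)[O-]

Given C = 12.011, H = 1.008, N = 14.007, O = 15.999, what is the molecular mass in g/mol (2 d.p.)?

196.27

Molecular formula: C11H18NO2-.
M = 11×12.011 + 18×1.008 + 1×14.007 + 2×15.999 = 196.27 g/mol.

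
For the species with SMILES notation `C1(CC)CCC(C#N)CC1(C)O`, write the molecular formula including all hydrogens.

Heavy atoms from the SMILES: 10 C, 1 N, 1 O.
Implicit hydrogens by atom environment:
  4 × C: 2 H each → 8
  2 × C: 3 H each → 6
  2 × C: 1 H each → 2
  2 × C: no H
  1 × N: no H
  1 × O: 1 H
  Total hydrogens = 17.
Molecular formula: C10H17NO

C10H17NO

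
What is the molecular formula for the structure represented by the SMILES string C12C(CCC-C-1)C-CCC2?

Heavy atoms from the SMILES: 10 C.
Implicit hydrogens by atom environment:
  8 × C: 2 H each → 16
  2 × C: 1 H each → 2
  Total hydrogens = 18.
Molecular formula: C10H18

C10H18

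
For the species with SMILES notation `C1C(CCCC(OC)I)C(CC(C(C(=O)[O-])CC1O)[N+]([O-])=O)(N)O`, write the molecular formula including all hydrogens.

Heavy atoms from the SMILES: 14 C, 1 I, 2 N, 7 O.
Implicit hydrogens by atom environment:
  6 × C: 2 H each → 12
  5 × C: 1 H each → 5
  3 × O: no H
  2 × C: no H
  2 × O: 1 H each → 2
  2 × O (charge -1): no H
  1 × C: 3 H
  1 × I: no H
  1 × N: 2 H
  1 × N (charge +1): no H
  Total hydrogens = 24.
Net charge -1.
Molecular formula: C14H24IN2O7-

C14H24IN2O7-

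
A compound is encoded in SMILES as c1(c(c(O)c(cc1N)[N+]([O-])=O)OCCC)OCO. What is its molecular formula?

Heavy atoms from the SMILES: 10 C, 2 N, 6 O.
Implicit hydrogens by atom environment:
  5 × C (aromatic): no H
  3 × C: 2 H each → 6
  3 × O: no H
  2 × O: 1 H each → 2
  1 × C: 3 H
  1 × C (aromatic): 1 H
  1 × N: 2 H
  1 × N (charge +1): no H
  1 × O (charge -1): no H
  Total hydrogens = 14.
Molecular formula: C10H14N2O6

C10H14N2O6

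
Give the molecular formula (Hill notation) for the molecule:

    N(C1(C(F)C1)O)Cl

C3H5ClFNO

Heavy atoms from the SMILES: 3 C, 1 Cl, 1 F, 1 N, 1 O.
Implicit hydrogens by atom environment:
  1 × C: 2 H
  1 × C: 1 H
  1 × C: no H
  1 × Cl: no H
  1 × F: no H
  1 × N: 1 H
  1 × O: 1 H
  Total hydrogens = 5.
Molecular formula: C3H5ClFNO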